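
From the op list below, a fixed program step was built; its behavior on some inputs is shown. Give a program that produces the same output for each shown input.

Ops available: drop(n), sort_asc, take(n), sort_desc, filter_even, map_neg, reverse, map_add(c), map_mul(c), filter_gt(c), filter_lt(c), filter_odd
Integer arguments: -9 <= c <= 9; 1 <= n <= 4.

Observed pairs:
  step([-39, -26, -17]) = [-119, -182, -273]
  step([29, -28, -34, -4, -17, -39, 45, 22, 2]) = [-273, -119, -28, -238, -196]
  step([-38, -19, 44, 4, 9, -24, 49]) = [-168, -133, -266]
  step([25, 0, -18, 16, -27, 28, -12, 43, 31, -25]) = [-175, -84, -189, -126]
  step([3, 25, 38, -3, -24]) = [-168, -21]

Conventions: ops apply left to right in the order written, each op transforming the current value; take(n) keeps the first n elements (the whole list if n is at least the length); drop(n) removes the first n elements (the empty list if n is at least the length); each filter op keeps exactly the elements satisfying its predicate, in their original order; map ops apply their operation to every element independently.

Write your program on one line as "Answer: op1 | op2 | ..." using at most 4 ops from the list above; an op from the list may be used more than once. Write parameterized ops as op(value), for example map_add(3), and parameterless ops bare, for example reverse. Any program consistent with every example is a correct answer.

map_mul(-7) | filter_gt(4) | map_neg | reverse

Check, running the answer program on each example:
  [-39, -26, -17] -> [273, 182, 119] -> [273, 182, 119] -> [-273, -182, -119] -> [-119, -182, -273]
  [29, -28, -34, -4, -17, -39, 45, 22, 2] -> [-203, 196, 238, 28, 119, 273, -315, -154, -14] -> [196, 238, 28, 119, 273] -> [-196, -238, -28, -119, -273] -> [-273, -119, -28, -238, -196]
  [-38, -19, 44, 4, 9, -24, 49] -> [266, 133, -308, -28, -63, 168, -343] -> [266, 133, 168] -> [-266, -133, -168] -> [-168, -133, -266]
  [25, 0, -18, 16, -27, 28, -12, 43, 31, -25] -> [-175, 0, 126, -112, 189, -196, 84, -301, -217, 175] -> [126, 189, 84, 175] -> [-126, -189, -84, -175] -> [-175, -84, -189, -126]
  [3, 25, 38, -3, -24] -> [-21, -175, -266, 21, 168] -> [21, 168] -> [-21, -168] -> [-168, -21]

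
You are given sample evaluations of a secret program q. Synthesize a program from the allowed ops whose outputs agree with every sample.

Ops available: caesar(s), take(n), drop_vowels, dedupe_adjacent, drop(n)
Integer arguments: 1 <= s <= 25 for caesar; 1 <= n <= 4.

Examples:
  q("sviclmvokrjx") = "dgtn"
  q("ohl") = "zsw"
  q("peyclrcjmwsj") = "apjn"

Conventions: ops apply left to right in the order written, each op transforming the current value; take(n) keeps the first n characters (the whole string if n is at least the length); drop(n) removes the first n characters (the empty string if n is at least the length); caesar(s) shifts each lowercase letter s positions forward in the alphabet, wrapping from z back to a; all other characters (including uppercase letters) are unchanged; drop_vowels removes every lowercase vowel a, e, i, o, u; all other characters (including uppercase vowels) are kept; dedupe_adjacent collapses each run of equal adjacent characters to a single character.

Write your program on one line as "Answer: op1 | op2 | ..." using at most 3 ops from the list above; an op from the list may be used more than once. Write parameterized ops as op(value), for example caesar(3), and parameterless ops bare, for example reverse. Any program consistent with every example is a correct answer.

take(4) | caesar(11)

Check, running the answer program on each example:
  "sviclmvokrjx" -> "svic" -> "dgtn"
  "ohl" -> "ohl" -> "zsw"
  "peyclrcjmwsj" -> "peyc" -> "apjn"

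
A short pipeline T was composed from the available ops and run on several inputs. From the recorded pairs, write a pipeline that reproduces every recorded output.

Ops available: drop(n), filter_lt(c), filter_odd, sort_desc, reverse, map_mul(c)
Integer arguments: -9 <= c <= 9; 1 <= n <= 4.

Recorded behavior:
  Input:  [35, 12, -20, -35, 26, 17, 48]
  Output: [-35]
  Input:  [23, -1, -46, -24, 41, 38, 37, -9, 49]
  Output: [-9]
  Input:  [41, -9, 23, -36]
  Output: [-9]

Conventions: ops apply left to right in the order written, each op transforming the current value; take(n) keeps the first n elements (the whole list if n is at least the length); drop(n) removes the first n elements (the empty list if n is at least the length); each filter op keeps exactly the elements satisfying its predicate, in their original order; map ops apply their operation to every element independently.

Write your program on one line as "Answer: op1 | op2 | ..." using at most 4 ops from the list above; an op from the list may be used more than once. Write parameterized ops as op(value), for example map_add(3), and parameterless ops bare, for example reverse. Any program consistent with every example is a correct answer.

sort_desc | reverse | filter_lt(-8) | filter_odd

Check, running the answer program on each example:
  [35, 12, -20, -35, 26, 17, 48] -> [48, 35, 26, 17, 12, -20, -35] -> [-35, -20, 12, 17, 26, 35, 48] -> [-35, -20] -> [-35]
  [23, -1, -46, -24, 41, 38, 37, -9, 49] -> [49, 41, 38, 37, 23, -1, -9, -24, -46] -> [-46, -24, -9, -1, 23, 37, 38, 41, 49] -> [-46, -24, -9] -> [-9]
  [41, -9, 23, -36] -> [41, 23, -9, -36] -> [-36, -9, 23, 41] -> [-36, -9] -> [-9]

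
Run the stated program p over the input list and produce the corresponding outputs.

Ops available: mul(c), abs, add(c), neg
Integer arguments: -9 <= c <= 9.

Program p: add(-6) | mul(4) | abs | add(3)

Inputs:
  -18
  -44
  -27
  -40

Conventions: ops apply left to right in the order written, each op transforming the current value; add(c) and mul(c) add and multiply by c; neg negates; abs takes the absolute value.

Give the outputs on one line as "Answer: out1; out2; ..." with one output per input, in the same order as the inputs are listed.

99; 203; 135; 187

Execution, op by op:
  -18 -> -24 -> -96 -> 96 -> 99
  -44 -> -50 -> -200 -> 200 -> 203
  -27 -> -33 -> -132 -> 132 -> 135
  -40 -> -46 -> -184 -> 184 -> 187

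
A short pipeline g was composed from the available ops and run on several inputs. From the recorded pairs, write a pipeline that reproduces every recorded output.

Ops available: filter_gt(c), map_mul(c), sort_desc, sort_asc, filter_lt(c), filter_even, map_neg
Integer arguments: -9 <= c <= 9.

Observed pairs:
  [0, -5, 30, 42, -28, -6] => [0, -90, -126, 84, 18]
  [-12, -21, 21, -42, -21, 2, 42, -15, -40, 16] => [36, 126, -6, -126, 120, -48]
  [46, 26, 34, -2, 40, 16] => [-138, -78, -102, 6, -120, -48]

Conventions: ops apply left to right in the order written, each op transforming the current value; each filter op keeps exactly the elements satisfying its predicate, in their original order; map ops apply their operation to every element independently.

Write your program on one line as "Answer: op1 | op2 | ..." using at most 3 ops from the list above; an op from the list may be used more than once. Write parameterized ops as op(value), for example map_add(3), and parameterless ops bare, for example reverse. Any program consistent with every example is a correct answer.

filter_even | map_mul(-3)

Check, running the answer program on each example:
  [0, -5, 30, 42, -28, -6] -> [0, 30, 42, -28, -6] -> [0, -90, -126, 84, 18]
  [-12, -21, 21, -42, -21, 2, 42, -15, -40, 16] -> [-12, -42, 2, 42, -40, 16] -> [36, 126, -6, -126, 120, -48]
  [46, 26, 34, -2, 40, 16] -> [46, 26, 34, -2, 40, 16] -> [-138, -78, -102, 6, -120, -48]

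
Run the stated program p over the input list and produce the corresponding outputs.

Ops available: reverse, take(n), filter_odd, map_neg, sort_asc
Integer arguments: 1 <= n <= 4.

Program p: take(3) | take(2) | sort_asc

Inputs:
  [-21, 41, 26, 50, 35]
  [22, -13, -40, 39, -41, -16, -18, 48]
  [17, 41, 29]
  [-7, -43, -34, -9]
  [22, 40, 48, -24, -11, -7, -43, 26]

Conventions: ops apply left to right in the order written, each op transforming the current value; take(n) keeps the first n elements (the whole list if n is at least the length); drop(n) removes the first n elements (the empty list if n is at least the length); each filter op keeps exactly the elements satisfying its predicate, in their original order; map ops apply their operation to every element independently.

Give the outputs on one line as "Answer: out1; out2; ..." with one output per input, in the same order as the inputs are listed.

Execution, op by op:
  [-21, 41, 26, 50, 35] -> [-21, 41, 26] -> [-21, 41] -> [-21, 41]
  [22, -13, -40, 39, -41, -16, -18, 48] -> [22, -13, -40] -> [22, -13] -> [-13, 22]
  [17, 41, 29] -> [17, 41, 29] -> [17, 41] -> [17, 41]
  [-7, -43, -34, -9] -> [-7, -43, -34] -> [-7, -43] -> [-43, -7]
  [22, 40, 48, -24, -11, -7, -43, 26] -> [22, 40, 48] -> [22, 40] -> [22, 40]

[-21, 41]; [-13, 22]; [17, 41]; [-43, -7]; [22, 40]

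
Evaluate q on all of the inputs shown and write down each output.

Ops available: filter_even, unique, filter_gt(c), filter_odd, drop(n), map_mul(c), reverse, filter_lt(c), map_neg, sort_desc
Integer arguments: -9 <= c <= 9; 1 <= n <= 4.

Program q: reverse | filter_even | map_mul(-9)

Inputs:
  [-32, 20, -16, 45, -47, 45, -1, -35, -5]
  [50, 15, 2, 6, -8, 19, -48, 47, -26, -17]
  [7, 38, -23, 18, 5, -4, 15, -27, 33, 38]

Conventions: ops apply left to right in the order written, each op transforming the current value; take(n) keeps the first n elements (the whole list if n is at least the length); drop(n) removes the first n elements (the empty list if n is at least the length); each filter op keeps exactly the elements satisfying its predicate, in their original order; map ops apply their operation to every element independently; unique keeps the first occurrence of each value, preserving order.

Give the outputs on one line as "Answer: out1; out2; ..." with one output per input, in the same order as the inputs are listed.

[144, -180, 288]; [234, 432, 72, -54, -18, -450]; [-342, 36, -162, -342]

Execution, op by op:
  [-32, 20, -16, 45, -47, 45, -1, -35, -5] -> [-5, -35, -1, 45, -47, 45, -16, 20, -32] -> [-16, 20, -32] -> [144, -180, 288]
  [50, 15, 2, 6, -8, 19, -48, 47, -26, -17] -> [-17, -26, 47, -48, 19, -8, 6, 2, 15, 50] -> [-26, -48, -8, 6, 2, 50] -> [234, 432, 72, -54, -18, -450]
  [7, 38, -23, 18, 5, -4, 15, -27, 33, 38] -> [38, 33, -27, 15, -4, 5, 18, -23, 38, 7] -> [38, -4, 18, 38] -> [-342, 36, -162, -342]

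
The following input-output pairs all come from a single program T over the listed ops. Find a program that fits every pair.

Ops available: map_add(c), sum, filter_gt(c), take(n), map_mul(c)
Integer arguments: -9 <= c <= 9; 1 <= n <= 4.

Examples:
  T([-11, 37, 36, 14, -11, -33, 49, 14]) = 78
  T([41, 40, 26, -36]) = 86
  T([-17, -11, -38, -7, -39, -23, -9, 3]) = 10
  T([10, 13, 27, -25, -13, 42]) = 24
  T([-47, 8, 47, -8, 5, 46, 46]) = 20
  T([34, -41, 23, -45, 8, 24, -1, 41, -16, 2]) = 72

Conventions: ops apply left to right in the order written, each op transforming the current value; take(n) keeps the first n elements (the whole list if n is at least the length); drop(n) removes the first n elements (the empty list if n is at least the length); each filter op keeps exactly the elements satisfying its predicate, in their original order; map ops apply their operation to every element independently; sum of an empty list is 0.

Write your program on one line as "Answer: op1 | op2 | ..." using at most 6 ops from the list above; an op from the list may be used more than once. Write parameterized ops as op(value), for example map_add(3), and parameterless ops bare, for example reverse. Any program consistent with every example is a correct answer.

map_mul(2) | filter_gt(3) | map_add(4) | take(1) | sum

Check, running the answer program on each example:
  [-11, 37, 36, 14, -11, -33, 49, 14] -> [-22, 74, 72, 28, -22, -66, 98, 28] -> [74, 72, 28, 98, 28] -> [78, 76, 32, 102, 32] -> [78] -> 78
  [41, 40, 26, -36] -> [82, 80, 52, -72] -> [82, 80, 52] -> [86, 84, 56] -> [86] -> 86
  [-17, -11, -38, -7, -39, -23, -9, 3] -> [-34, -22, -76, -14, -78, -46, -18, 6] -> [6] -> [10] -> [10] -> 10
  [10, 13, 27, -25, -13, 42] -> [20, 26, 54, -50, -26, 84] -> [20, 26, 54, 84] -> [24, 30, 58, 88] -> [24] -> 24
  [-47, 8, 47, -8, 5, 46, 46] -> [-94, 16, 94, -16, 10, 92, 92] -> [16, 94, 10, 92, 92] -> [20, 98, 14, 96, 96] -> [20] -> 20
  [34, -41, 23, -45, 8, 24, -1, 41, -16, 2] -> [68, -82, 46, -90, 16, 48, -2, 82, -32, 4] -> [68, 46, 16, 48, 82, 4] -> [72, 50, 20, 52, 86, 8] -> [72] -> 72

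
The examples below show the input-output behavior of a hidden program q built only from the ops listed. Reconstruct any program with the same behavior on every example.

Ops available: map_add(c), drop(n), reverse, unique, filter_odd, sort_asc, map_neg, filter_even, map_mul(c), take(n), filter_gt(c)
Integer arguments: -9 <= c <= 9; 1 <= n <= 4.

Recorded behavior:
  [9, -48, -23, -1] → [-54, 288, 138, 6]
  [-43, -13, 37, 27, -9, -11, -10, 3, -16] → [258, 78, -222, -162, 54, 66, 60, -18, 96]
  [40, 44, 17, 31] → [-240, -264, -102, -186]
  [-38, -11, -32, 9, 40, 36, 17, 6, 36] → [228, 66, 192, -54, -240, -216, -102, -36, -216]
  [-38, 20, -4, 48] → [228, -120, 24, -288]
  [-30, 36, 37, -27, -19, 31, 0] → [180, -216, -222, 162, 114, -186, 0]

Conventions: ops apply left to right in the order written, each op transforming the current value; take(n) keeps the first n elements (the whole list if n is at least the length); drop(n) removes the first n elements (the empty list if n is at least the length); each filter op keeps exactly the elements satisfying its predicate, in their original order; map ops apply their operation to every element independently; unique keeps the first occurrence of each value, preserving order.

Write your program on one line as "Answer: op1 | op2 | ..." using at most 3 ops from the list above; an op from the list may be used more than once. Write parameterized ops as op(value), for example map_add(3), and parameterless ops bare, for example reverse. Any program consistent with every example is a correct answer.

map_mul(6) | map_neg

Check, running the answer program on each example:
  [9, -48, -23, -1] -> [54, -288, -138, -6] -> [-54, 288, 138, 6]
  [-43, -13, 37, 27, -9, -11, -10, 3, -16] -> [-258, -78, 222, 162, -54, -66, -60, 18, -96] -> [258, 78, -222, -162, 54, 66, 60, -18, 96]
  [40, 44, 17, 31] -> [240, 264, 102, 186] -> [-240, -264, -102, -186]
  [-38, -11, -32, 9, 40, 36, 17, 6, 36] -> [-228, -66, -192, 54, 240, 216, 102, 36, 216] -> [228, 66, 192, -54, -240, -216, -102, -36, -216]
  [-38, 20, -4, 48] -> [-228, 120, -24, 288] -> [228, -120, 24, -288]
  [-30, 36, 37, -27, -19, 31, 0] -> [-180, 216, 222, -162, -114, 186, 0] -> [180, -216, -222, 162, 114, -186, 0]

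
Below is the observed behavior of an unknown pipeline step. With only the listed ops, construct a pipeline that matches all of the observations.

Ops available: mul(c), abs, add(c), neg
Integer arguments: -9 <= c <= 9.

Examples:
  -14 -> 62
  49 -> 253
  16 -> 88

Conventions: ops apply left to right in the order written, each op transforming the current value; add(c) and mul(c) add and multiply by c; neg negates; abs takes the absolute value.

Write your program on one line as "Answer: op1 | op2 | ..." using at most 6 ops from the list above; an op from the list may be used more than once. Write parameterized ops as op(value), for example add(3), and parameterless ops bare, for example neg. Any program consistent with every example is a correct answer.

neg | add(-3) | mul(-5) | add(-7) | abs

Check, running the answer program on each example:
  -14 -> 14 -> 11 -> -55 -> -62 -> 62
  49 -> -49 -> -52 -> 260 -> 253 -> 253
  16 -> -16 -> -19 -> 95 -> 88 -> 88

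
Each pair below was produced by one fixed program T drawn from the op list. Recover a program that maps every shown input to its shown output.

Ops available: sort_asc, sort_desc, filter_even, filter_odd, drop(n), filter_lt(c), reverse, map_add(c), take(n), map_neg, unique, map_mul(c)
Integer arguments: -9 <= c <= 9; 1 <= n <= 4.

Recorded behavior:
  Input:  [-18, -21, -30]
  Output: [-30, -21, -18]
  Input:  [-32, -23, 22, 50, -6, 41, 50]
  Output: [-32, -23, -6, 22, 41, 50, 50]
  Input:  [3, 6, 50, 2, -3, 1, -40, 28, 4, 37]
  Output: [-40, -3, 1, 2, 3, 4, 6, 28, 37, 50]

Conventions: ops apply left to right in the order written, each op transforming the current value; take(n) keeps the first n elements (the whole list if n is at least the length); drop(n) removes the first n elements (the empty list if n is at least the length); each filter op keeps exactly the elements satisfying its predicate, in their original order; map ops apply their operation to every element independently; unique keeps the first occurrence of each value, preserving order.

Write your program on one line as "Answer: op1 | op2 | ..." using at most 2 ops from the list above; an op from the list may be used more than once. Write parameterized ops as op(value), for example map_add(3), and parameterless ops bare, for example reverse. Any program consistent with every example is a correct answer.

sort_desc | reverse

Check, running the answer program on each example:
  [-18, -21, -30] -> [-18, -21, -30] -> [-30, -21, -18]
  [-32, -23, 22, 50, -6, 41, 50] -> [50, 50, 41, 22, -6, -23, -32] -> [-32, -23, -6, 22, 41, 50, 50]
  [3, 6, 50, 2, -3, 1, -40, 28, 4, 37] -> [50, 37, 28, 6, 4, 3, 2, 1, -3, -40] -> [-40, -3, 1, 2, 3, 4, 6, 28, 37, 50]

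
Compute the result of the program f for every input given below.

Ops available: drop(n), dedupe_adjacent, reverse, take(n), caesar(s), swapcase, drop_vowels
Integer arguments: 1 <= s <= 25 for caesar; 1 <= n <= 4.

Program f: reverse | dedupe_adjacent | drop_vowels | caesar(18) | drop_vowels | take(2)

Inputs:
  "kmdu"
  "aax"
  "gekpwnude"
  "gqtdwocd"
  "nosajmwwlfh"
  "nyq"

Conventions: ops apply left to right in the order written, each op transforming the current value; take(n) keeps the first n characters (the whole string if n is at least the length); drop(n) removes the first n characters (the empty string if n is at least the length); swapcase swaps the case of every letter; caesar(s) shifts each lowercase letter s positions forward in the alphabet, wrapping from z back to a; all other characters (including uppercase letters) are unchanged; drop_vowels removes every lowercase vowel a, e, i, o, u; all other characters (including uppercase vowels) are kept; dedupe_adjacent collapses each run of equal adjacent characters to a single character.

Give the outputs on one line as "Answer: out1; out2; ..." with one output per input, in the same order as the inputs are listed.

Execution, op by op:
  "kmdu" -> "udmk" -> "udmk" -> "dmk" -> "vec" -> "vc" -> "vc"
  "aax" -> "xaa" -> "xa" -> "x" -> "p" -> "p" -> "p"
  "gekpwnude" -> "edunwpkeg" -> "edunwpkeg" -> "dnwpkg" -> "vfohcy" -> "vfhcy" -> "vf"
  "gqtdwocd" -> "dcowdtqg" -> "dcowdtqg" -> "dcwdtqg" -> "vuovliy" -> "vvly" -> "vv"
  "nosajmwwlfh" -> "hflwwmjason" -> "hflwmjason" -> "hflwmjsn" -> "zxdoebkf" -> "zxdbkf" -> "zx"
  "nyq" -> "qyn" -> "qyn" -> "qyn" -> "iqf" -> "qf" -> "qf"

"vc"; "p"; "vf"; "vv"; "zx"; "qf"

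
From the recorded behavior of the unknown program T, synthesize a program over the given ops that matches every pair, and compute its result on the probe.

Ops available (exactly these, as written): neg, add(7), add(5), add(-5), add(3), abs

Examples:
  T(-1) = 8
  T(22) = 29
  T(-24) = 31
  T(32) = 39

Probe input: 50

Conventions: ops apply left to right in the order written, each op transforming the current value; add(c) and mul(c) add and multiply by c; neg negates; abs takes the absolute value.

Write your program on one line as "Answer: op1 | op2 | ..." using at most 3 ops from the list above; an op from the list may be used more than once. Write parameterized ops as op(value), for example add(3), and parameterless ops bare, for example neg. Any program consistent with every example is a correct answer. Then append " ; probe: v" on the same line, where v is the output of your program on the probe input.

abs | add(7) ; probe: 57

Check, running the answer program on each example:
  -1 -> 1 -> 8
  22 -> 22 -> 29
  -24 -> 24 -> 31
  32 -> 32 -> 39
  probe: 50 -> 50 -> 57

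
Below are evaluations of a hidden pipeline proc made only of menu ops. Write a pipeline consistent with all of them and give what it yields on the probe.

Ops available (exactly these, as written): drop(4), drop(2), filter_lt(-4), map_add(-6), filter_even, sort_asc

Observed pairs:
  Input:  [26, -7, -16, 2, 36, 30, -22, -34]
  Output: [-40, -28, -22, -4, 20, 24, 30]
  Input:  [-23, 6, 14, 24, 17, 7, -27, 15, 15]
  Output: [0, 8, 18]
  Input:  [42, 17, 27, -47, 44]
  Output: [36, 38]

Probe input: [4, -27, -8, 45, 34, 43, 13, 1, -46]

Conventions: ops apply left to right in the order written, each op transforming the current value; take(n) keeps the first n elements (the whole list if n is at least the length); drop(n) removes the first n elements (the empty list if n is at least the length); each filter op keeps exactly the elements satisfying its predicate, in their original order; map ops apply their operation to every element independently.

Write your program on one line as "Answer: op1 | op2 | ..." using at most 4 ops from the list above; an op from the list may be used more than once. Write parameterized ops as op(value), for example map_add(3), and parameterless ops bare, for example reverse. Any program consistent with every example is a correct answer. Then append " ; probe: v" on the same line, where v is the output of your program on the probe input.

sort_asc | filter_even | map_add(-6) ; probe: [-52, -14, -2, 28]

Check, running the answer program on each example:
  [26, -7, -16, 2, 36, 30, -22, -34] -> [-34, -22, -16, -7, 2, 26, 30, 36] -> [-34, -22, -16, 2, 26, 30, 36] -> [-40, -28, -22, -4, 20, 24, 30]
  [-23, 6, 14, 24, 17, 7, -27, 15, 15] -> [-27, -23, 6, 7, 14, 15, 15, 17, 24] -> [6, 14, 24] -> [0, 8, 18]
  [42, 17, 27, -47, 44] -> [-47, 17, 27, 42, 44] -> [42, 44] -> [36, 38]
  probe: [4, -27, -8, 45, 34, 43, 13, 1, -46] -> [-46, -27, -8, 1, 4, 13, 34, 43, 45] -> [-46, -8, 4, 34] -> [-52, -14, -2, 28]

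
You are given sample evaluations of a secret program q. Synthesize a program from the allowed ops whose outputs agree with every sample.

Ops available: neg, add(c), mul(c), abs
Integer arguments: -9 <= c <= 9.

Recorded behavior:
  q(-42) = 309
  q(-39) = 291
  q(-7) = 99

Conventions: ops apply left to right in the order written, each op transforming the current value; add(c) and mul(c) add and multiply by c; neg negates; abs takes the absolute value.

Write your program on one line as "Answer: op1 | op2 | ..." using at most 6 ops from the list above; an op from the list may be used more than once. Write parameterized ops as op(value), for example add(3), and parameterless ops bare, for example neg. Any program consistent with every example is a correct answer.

add(-9) | mul(6) | abs | add(8) | add(-5)

Check, running the answer program on each example:
  -42 -> -51 -> -306 -> 306 -> 314 -> 309
  -39 -> -48 -> -288 -> 288 -> 296 -> 291
  -7 -> -16 -> -96 -> 96 -> 104 -> 99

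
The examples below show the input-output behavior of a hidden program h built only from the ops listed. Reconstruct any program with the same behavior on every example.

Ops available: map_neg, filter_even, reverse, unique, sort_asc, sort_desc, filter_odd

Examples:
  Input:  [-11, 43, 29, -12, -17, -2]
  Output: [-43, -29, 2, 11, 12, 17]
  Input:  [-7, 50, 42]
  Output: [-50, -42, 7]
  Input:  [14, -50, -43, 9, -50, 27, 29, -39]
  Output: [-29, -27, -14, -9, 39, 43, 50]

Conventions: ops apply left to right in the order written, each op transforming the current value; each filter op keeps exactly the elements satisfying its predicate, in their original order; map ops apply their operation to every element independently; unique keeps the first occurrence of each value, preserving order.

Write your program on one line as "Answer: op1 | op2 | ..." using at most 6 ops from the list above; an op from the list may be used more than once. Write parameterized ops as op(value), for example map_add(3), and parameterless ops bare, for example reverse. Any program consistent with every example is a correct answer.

reverse | sort_asc | map_neg | sort_asc | unique

Check, running the answer program on each example:
  [-11, 43, 29, -12, -17, -2] -> [-2, -17, -12, 29, 43, -11] -> [-17, -12, -11, -2, 29, 43] -> [17, 12, 11, 2, -29, -43] -> [-43, -29, 2, 11, 12, 17] -> [-43, -29, 2, 11, 12, 17]
  [-7, 50, 42] -> [42, 50, -7] -> [-7, 42, 50] -> [7, -42, -50] -> [-50, -42, 7] -> [-50, -42, 7]
  [14, -50, -43, 9, -50, 27, 29, -39] -> [-39, 29, 27, -50, 9, -43, -50, 14] -> [-50, -50, -43, -39, 9, 14, 27, 29] -> [50, 50, 43, 39, -9, -14, -27, -29] -> [-29, -27, -14, -9, 39, 43, 50, 50] -> [-29, -27, -14, -9, 39, 43, 50]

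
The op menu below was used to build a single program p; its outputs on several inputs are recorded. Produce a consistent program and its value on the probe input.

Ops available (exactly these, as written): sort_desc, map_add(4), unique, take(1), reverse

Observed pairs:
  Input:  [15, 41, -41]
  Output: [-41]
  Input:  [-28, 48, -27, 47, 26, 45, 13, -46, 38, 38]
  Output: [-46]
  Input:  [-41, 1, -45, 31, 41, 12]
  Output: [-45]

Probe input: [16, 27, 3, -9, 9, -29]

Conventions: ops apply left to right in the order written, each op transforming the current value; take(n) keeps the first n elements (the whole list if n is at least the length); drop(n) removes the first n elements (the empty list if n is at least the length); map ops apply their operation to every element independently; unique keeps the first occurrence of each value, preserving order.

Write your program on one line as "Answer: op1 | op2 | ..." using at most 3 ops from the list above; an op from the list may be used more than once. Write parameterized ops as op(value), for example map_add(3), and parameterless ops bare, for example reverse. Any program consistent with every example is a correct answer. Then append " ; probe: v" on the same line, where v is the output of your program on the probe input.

sort_desc | reverse | take(1) ; probe: [-29]

Check, running the answer program on each example:
  [15, 41, -41] -> [41, 15, -41] -> [-41, 15, 41] -> [-41]
  [-28, 48, -27, 47, 26, 45, 13, -46, 38, 38] -> [48, 47, 45, 38, 38, 26, 13, -27, -28, -46] -> [-46, -28, -27, 13, 26, 38, 38, 45, 47, 48] -> [-46]
  [-41, 1, -45, 31, 41, 12] -> [41, 31, 12, 1, -41, -45] -> [-45, -41, 1, 12, 31, 41] -> [-45]
  probe: [16, 27, 3, -9, 9, -29] -> [27, 16, 9, 3, -9, -29] -> [-29, -9, 3, 9, 16, 27] -> [-29]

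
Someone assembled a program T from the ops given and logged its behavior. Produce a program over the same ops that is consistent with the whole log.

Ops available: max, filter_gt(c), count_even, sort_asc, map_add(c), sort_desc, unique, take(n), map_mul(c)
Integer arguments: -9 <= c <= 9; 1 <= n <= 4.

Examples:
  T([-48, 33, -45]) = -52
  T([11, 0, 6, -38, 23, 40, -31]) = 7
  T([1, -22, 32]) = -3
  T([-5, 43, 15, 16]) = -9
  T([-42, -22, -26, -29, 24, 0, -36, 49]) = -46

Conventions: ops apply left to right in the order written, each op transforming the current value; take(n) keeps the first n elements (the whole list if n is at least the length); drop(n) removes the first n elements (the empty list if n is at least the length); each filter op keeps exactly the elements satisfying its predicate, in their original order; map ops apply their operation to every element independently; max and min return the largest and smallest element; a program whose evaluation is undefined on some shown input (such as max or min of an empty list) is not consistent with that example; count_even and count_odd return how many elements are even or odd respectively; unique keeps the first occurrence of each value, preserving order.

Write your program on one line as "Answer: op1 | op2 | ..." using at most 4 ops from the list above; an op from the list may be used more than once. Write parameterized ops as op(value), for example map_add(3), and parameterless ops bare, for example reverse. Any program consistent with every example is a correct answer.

take(3) | map_add(-4) | take(1) | max

Check, running the answer program on each example:
  [-48, 33, -45] -> [-48, 33, -45] -> [-52, 29, -49] -> [-52] -> -52
  [11, 0, 6, -38, 23, 40, -31] -> [11, 0, 6] -> [7, -4, 2] -> [7] -> 7
  [1, -22, 32] -> [1, -22, 32] -> [-3, -26, 28] -> [-3] -> -3
  [-5, 43, 15, 16] -> [-5, 43, 15] -> [-9, 39, 11] -> [-9] -> -9
  [-42, -22, -26, -29, 24, 0, -36, 49] -> [-42, -22, -26] -> [-46, -26, -30] -> [-46] -> -46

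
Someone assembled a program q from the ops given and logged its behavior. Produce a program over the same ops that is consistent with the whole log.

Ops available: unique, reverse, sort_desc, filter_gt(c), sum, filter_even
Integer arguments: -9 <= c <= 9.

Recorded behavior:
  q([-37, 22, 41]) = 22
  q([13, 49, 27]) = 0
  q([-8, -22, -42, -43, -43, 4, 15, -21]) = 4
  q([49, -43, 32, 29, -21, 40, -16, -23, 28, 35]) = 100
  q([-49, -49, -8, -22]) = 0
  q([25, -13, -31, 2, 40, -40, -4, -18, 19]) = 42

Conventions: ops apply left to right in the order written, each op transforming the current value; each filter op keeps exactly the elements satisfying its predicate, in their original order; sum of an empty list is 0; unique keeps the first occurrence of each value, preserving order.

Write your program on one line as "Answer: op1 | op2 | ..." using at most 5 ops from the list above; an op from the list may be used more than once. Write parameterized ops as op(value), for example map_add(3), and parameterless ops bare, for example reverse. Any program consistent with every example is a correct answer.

unique | sort_desc | filter_gt(-3) | filter_even | sum

Check, running the answer program on each example:
  [-37, 22, 41] -> [-37, 22, 41] -> [41, 22, -37] -> [41, 22] -> [22] -> 22
  [13, 49, 27] -> [13, 49, 27] -> [49, 27, 13] -> [49, 27, 13] -> [] -> 0
  [-8, -22, -42, -43, -43, 4, 15, -21] -> [-8, -22, -42, -43, 4, 15, -21] -> [15, 4, -8, -21, -22, -42, -43] -> [15, 4] -> [4] -> 4
  [49, -43, 32, 29, -21, 40, -16, -23, 28, 35] -> [49, -43, 32, 29, -21, 40, -16, -23, 28, 35] -> [49, 40, 35, 32, 29, 28, -16, -21, -23, -43] -> [49, 40, 35, 32, 29, 28] -> [40, 32, 28] -> 100
  [-49, -49, -8, -22] -> [-49, -8, -22] -> [-8, -22, -49] -> [] -> [] -> 0
  [25, -13, -31, 2, 40, -40, -4, -18, 19] -> [25, -13, -31, 2, 40, -40, -4, -18, 19] -> [40, 25, 19, 2, -4, -13, -18, -31, -40] -> [40, 25, 19, 2] -> [40, 2] -> 42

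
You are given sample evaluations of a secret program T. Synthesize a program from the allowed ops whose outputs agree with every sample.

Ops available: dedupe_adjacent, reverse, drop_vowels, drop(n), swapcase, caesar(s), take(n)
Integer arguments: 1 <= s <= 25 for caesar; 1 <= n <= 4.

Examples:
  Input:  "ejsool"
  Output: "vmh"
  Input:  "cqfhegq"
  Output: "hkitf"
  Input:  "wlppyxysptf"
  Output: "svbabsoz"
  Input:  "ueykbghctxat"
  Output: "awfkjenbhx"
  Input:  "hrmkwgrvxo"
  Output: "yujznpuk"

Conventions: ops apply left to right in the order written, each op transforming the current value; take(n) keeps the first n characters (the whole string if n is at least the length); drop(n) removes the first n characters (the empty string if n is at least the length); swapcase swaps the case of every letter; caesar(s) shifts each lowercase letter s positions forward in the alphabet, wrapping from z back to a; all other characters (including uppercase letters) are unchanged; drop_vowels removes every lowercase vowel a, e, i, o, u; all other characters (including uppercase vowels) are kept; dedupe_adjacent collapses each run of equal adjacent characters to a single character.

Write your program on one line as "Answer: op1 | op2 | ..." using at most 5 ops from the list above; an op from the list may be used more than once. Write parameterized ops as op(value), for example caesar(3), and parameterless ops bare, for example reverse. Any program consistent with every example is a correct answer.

reverse | dedupe_adjacent | drop(1) | drop(1) | caesar(3)

Check, running the answer program on each example:
  "ejsool" -> "loosje" -> "losje" -> "osje" -> "sje" -> "vmh"
  "cqfhegq" -> "qgehfqc" -> "qgehfqc" -> "gehfqc" -> "ehfqc" -> "hkitf"
  "wlppyxysptf" -> "ftpsyxypplw" -> "ftpsyxyplw" -> "tpsyxyplw" -> "psyxyplw" -> "svbabsoz"
  "ueykbghctxat" -> "taxtchgbkyeu" -> "taxtchgbkyeu" -> "axtchgbkyeu" -> "xtchgbkyeu" -> "awfkjenbhx"
  "hrmkwgrvxo" -> "oxvrgwkmrh" -> "oxvrgwkmrh" -> "xvrgwkmrh" -> "vrgwkmrh" -> "yujznpuk"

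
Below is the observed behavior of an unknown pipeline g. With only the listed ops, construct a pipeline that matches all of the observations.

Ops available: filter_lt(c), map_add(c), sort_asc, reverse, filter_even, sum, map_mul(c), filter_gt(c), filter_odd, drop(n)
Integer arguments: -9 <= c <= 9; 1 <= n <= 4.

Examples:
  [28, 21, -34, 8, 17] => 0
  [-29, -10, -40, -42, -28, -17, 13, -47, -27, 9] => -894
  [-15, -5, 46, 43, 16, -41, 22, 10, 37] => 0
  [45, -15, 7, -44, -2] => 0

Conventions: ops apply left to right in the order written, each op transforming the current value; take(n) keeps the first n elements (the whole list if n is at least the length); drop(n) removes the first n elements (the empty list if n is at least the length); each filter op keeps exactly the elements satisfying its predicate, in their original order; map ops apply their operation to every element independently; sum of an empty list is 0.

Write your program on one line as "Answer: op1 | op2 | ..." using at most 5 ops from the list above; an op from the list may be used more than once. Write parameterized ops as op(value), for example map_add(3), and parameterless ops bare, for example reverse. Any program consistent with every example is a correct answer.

filter_lt(-5) | reverse | map_mul(6) | drop(3) | sum

Check, running the answer program on each example:
  [28, 21, -34, 8, 17] -> [-34] -> [-34] -> [-204] -> [] -> 0
  [-29, -10, -40, -42, -28, -17, 13, -47, -27, 9] -> [-29, -10, -40, -42, -28, -17, -47, -27] -> [-27, -47, -17, -28, -42, -40, -10, -29] -> [-162, -282, -102, -168, -252, -240, -60, -174] -> [-168, -252, -240, -60, -174] -> -894
  [-15, -5, 46, 43, 16, -41, 22, 10, 37] -> [-15, -41] -> [-41, -15] -> [-246, -90] -> [] -> 0
  [45, -15, 7, -44, -2] -> [-15, -44] -> [-44, -15] -> [-264, -90] -> [] -> 0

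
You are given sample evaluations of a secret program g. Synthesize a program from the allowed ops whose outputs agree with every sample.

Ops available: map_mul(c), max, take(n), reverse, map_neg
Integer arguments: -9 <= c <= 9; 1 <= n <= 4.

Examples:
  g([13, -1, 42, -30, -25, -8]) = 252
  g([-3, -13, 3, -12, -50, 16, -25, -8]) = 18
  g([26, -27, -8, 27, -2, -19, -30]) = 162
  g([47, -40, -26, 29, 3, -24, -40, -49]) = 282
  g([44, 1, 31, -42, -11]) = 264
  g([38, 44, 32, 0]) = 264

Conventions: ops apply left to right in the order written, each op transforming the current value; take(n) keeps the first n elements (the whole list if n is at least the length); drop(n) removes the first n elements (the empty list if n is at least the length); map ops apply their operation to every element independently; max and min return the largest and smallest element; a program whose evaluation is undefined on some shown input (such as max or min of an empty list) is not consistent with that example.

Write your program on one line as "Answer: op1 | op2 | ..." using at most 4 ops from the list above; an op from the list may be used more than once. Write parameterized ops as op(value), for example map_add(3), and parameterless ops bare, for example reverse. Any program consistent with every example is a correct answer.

take(4) | map_mul(6) | reverse | max

Check, running the answer program on each example:
  [13, -1, 42, -30, -25, -8] -> [13, -1, 42, -30] -> [78, -6, 252, -180] -> [-180, 252, -6, 78] -> 252
  [-3, -13, 3, -12, -50, 16, -25, -8] -> [-3, -13, 3, -12] -> [-18, -78, 18, -72] -> [-72, 18, -78, -18] -> 18
  [26, -27, -8, 27, -2, -19, -30] -> [26, -27, -8, 27] -> [156, -162, -48, 162] -> [162, -48, -162, 156] -> 162
  [47, -40, -26, 29, 3, -24, -40, -49] -> [47, -40, -26, 29] -> [282, -240, -156, 174] -> [174, -156, -240, 282] -> 282
  [44, 1, 31, -42, -11] -> [44, 1, 31, -42] -> [264, 6, 186, -252] -> [-252, 186, 6, 264] -> 264
  [38, 44, 32, 0] -> [38, 44, 32, 0] -> [228, 264, 192, 0] -> [0, 192, 264, 228] -> 264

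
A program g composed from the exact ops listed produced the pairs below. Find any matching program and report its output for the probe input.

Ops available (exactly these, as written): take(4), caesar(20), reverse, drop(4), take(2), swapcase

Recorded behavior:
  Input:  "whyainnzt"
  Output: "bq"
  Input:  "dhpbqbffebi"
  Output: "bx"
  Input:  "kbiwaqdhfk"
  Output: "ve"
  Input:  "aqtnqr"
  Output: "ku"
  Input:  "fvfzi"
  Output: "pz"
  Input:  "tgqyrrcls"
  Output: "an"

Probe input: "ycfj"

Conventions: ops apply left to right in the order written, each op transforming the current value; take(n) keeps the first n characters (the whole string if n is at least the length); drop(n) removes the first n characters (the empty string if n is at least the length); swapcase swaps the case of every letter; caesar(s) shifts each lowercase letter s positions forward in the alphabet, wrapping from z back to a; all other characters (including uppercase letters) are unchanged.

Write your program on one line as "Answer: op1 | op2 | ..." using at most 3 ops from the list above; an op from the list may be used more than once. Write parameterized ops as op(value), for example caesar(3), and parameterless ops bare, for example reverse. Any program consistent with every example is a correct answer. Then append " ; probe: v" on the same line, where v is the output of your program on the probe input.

take(2) | reverse | caesar(20) ; probe: "ws"

Check, running the answer program on each example:
  "whyainnzt" -> "wh" -> "hw" -> "bq"
  "dhpbqbffebi" -> "dh" -> "hd" -> "bx"
  "kbiwaqdhfk" -> "kb" -> "bk" -> "ve"
  "aqtnqr" -> "aq" -> "qa" -> "ku"
  "fvfzi" -> "fv" -> "vf" -> "pz"
  "tgqyrrcls" -> "tg" -> "gt" -> "an"
  probe: "ycfj" -> "yc" -> "cy" -> "ws"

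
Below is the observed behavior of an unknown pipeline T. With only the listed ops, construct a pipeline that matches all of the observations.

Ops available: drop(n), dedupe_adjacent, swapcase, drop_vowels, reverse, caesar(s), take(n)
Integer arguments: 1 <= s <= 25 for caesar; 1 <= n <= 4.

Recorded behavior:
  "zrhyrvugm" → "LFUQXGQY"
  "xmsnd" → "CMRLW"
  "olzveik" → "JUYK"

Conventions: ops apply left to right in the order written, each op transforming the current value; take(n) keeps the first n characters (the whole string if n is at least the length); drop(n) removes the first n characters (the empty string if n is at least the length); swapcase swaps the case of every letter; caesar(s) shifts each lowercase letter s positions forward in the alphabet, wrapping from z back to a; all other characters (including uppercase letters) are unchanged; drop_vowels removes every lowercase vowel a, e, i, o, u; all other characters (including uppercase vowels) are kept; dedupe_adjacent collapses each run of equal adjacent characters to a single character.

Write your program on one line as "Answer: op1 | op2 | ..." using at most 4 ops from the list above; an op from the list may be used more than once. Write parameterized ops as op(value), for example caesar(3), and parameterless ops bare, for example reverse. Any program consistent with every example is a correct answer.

drop_vowels | reverse | caesar(25) | swapcase

Check, running the answer program on each example:
  "zrhyrvugm" -> "zrhyrvgm" -> "mgvryhrz" -> "lfuqxgqy" -> "LFUQXGQY"
  "xmsnd" -> "xmsnd" -> "dnsmx" -> "cmrlw" -> "CMRLW"
  "olzveik" -> "lzvk" -> "kvzl" -> "juyk" -> "JUYK"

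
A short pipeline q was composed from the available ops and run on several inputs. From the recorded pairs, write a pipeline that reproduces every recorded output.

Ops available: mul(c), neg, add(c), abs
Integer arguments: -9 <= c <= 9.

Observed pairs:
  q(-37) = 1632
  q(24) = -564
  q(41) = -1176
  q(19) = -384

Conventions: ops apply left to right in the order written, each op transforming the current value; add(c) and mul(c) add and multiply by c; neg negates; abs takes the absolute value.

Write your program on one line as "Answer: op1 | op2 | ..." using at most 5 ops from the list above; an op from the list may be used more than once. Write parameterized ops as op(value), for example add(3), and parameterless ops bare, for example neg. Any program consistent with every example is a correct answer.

add(-8) | mul(-9) | add(3) | mul(4)

Check, running the answer program on each example:
  -37 -> -45 -> 405 -> 408 -> 1632
  24 -> 16 -> -144 -> -141 -> -564
  41 -> 33 -> -297 -> -294 -> -1176
  19 -> 11 -> -99 -> -96 -> -384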